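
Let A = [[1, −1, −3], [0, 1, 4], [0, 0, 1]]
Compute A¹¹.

A = I + N where N = [[0, −1, −3], [0, 0, 4], [0, 0, 0]] is strictly upper-triangular, so N³ = 0.
(I + N)¹¹ = I + 11·N + 55·N² = [[1, −11, −253], [0, 1, 44], [0, 0, 1]].

[[1, −11, −253], [0, 1, 44], [0, 0, 1]]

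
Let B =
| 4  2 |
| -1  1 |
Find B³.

[[46, 38], [-19, -11]]

tr B = 5 and det B = 6, so the characteristic polynomial is λ² − (5)λ + (6) with roots 3 and 2.
Eigenvectors give P = [[2, -1], [-1, 1]] with P⁻¹ = [[1, 1], [1, 2]], and B = P·diag(3, 2)·P⁻¹.
Then B³ = P·diag(27, 8)·P⁻¹ = [[54, -8], [-27, 8]] · [[1, 1], [1, 2]] = [[46, 38], [-19, -11]].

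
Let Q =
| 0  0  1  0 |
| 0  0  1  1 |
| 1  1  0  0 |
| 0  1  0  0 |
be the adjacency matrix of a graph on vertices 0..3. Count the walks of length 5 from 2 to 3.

0

The number of length-5 walks from vertex 2 to vertex 3 is entry (2,3) of Q⁵, where Q is the adjacency matrix.
Q² = [[1, 1, 0, 0], [1, 2, 0, 0], [0, 0, 2, 1], [0, 0, 1, 1]]
Q³ = [[0, 0, 2, 1], [0, 0, 3, 2], [2, 3, 0, 0], [1, 2, 0, 0]]
Q⁴ = [[2, 3, 0, 0], [3, 5, 0, 0], [0, 0, 5, 3], [0, 0, 3, 2]]
Q⁵ = [[0, 0, 5, 3], [0, 0, 8, 5], [5, 8, 0, 0], [3, 5, 0, 0]]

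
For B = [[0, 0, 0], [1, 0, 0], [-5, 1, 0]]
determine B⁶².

B is strictly triangular, hence nilpotent: B³ = 0, so B⁶² = 0.

[[0, 0, 0], [0, 0, 0], [0, 0, 0]]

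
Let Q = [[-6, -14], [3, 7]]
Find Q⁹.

Q² = Q (a projection; rank 1, trace 1), so Q⁹ = Q.

[[-6, -14], [3, 7]]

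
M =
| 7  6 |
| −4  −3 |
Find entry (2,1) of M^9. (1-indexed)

−39364

tr M = 4 and det M = 3, so the characteristic polynomial is λ² − (4)λ + (3) with roots 3 and 1.
Eigenvectors give P = [[3, −1], [−2, 1]] with P⁻¹ = [[1, 1], [2, 3]], and M = P·diag(3, 1)·P⁻¹.
Then M^9 = P·diag(19683, 1)·P⁻¹ = [[59049, −1], [−39366, 1]] · [[1, 1], [2, 3]] = [[59047, 59046], [−39364, −39363]].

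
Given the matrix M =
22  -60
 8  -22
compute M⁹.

[[5632, -15360], [2048, -5632]]

tr M = 0 and det M = -4, so the characteristic polynomial is λ² − (0)λ + (-4) with roots -2 and 2.
Eigenvectors give P = [[-5, 3], [-2, 1]] with P⁻¹ = [[1, -3], [2, -5]], and M = P·diag(-2, 2)·P⁻¹.
Then M⁹ = P·diag(-512, 512)·P⁻¹ = [[2560, 1536], [1024, 512]] · [[1, -3], [2, -5]] = [[5632, -15360], [2048, -5632]].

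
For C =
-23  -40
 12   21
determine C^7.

[[-13127, -21880], [6564, 10941]]

tr C = -2 and det C = -3, so the characteristic polynomial is λ² − (-2)λ + (-3) with roots 1 and -3.
Eigenvectors give P = [[5, -2], [-3, 1]] with P⁻¹ = [[-1, -2], [-3, -5]], and C = P·diag(1, -3)·P⁻¹.
Then C^7 = P·diag(1, -2187)·P⁻¹ = [[5, 4374], [-3, -2187]] · [[-1, -2], [-3, -5]] = [[-13127, -21880], [6564, 10941]].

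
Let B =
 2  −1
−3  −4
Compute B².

[[7, 2], [6, 19]]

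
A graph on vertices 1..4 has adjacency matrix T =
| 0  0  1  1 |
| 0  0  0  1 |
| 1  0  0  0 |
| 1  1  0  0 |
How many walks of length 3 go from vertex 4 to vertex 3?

0

The number of length-3 walks from vertex 4 to vertex 3 is entry (4,3) of T³, where T is the adjacency matrix.
T² = [[2, 1, 0, 0], [1, 1, 0, 0], [0, 0, 1, 1], [0, 0, 1, 2]]
T³ = [[0, 0, 2, 3], [0, 0, 1, 2], [2, 1, 0, 0], [3, 2, 0, 0]]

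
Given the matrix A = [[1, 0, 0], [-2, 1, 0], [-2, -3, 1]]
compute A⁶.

A = I + N where N = [[0, 0, 0], [-2, 0, 0], [-2, -3, 0]] is strictly lower-triangular, so N³ = 0.
(I + N)⁶ = I + 6·N + 15·N² = [[1, 0, 0], [-12, 1, 0], [78, -18, 1]].

[[1, 0, 0], [-12, 1, 0], [78, -18, 1]]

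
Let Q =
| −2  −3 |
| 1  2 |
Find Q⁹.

[[−2, −3], [1, 2]]

Q² = I (check: tr Q = 0 and det Q = −1), so Q⁹ = Q since 9 is odd.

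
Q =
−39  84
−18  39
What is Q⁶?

tr Q = 0 and det Q = −9, so the characteristic polynomial is λ² − (0)λ + (−9) with roots −3 and 3.
Eigenvectors give P = [[7, 2], [3, 1]] with P⁻¹ = [[1, −2], [−3, 7]], and Q = P·diag(−3, 3)·P⁻¹.
Then Q⁶ = P·diag(729, 729)·P⁻¹ = [[5103, 1458], [2187, 729]] · [[1, −2], [−3, 7]] = [[729, 0], [0, 729]].

[[729, 0], [0, 729]]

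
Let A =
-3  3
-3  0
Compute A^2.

[[0, -9], [9, -9]]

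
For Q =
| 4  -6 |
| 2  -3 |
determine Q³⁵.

[[4, -6], [2, -3]]

Q² = Q (a projection; rank 1, trace 1), so Q³⁵ = Q.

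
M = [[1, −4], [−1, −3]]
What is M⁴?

[[41, 144], [36, 185]]

M² = [[5, 8], [2, 13]]
M³ = [[−3, −44], [−11, −47]]
M⁴ = [[41, 144], [36, 185]]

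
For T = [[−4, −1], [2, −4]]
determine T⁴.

[[68, 224], [−448, 68]]

T² = [[14, 8], [−16, 14]]
T³ = [[−40, −46], [92, −40]]
T⁴ = [[68, 224], [−448, 68]]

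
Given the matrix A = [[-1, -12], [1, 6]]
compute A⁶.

[[-1931, -7980], [665, 2724]]

tr A = 5 and det A = 6, so the characteristic polynomial is λ² − (5)λ + (6) with roots 3 and 2.
Eigenvectors give P = [[-3, 4], [1, -1]] with P⁻¹ = [[1, 4], [1, 3]], and A = P·diag(3, 2)·P⁻¹.
Then A⁶ = P·diag(729, 64)·P⁻¹ = [[-2187, 256], [729, -64]] · [[1, 4], [1, 3]] = [[-1931, -7980], [665, 2724]].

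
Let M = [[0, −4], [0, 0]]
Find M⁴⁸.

[[0, 0], [0, 0]]

M is strictly triangular, hence nilpotent: M² = 0, so M⁴⁸ = 0.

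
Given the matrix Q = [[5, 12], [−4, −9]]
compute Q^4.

[[−239, −480], [160, 321]]

tr Q = −4 and det Q = 3, so the characteristic polynomial is λ² − (−4)λ + (3) with roots −1 and −3.
Eigenvectors give P = [[−2, −3], [1, 2]] with P⁻¹ = [[−2, −3], [1, 2]], and Q = P·diag(−1, −3)·P⁻¹.
Then Q^4 = P·diag(1, 81)·P⁻¹ = [[−2, −243], [1, 162]] · [[−2, −3], [1, 2]] = [[−239, −480], [160, 321]].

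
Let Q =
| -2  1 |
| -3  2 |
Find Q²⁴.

[[1, 0], [0, 1]]

Q² = I (check: tr Q = 0 and det Q = -1), so Q²⁴ = I since 24 is even.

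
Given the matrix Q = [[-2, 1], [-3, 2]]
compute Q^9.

[[-2, 1], [-3, 2]]

Q² = I (check: tr Q = 0 and det Q = -1), so Q^9 = Q since 9 is odd.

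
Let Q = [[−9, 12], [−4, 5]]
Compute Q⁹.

[[−78729, 118092], [−39364, 59045]]

tr Q = −4 and det Q = 3, so the characteristic polynomial is λ² − (−4)λ + (3) with roots −3 and −1.
Eigenvectors give P = [[2, 3], [1, 2]] with P⁻¹ = [[2, −3], [−1, 2]], and Q = P·diag(−3, −1)·P⁻¹.
Then Q⁹ = P·diag(−19683, −1)·P⁻¹ = [[−39366, −3], [−19683, −2]] · [[2, −3], [−1, 2]] = [[−78729, 118092], [−39364, 59045]].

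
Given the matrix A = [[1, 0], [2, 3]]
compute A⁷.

tr A = 4 and det A = 3, so the characteristic polynomial is λ² − (4)λ + (3) with roots 1 and 3.
Eigenvectors give P = [[−1, 0], [1, 1]] with P⁻¹ = [[−1, 0], [1, 1]], and A = P·diag(1, 3)·P⁻¹.
Then A⁷ = P·diag(1, 2187)·P⁻¹ = [[−1, 0], [1, 2187]] · [[−1, 0], [1, 1]] = [[1, 0], [2186, 2187]].

[[1, 0], [2186, 2187]]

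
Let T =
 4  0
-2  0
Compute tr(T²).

16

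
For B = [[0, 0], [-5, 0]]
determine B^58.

[[0, 0], [0, 0]]

B is strictly triangular, hence nilpotent: B^2 = 0, so B^58 = 0.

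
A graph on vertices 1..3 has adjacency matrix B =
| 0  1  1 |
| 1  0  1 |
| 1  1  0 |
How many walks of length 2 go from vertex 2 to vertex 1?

The number of length-2 walks from vertex 2 to vertex 1 is entry (2,1) of B², where B is the adjacency matrix.
B² = [[2, 1, 1], [1, 2, 1], [1, 1, 2]]

1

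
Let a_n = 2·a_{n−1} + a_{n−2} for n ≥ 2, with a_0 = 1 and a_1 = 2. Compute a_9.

With companion matrix A = [[2, 1], [1, 0]], [a_n, a_{n−1}]ᵀ = A·[a_{n−1}, a_{n−2}]ᵀ, so [a_9, a_8]ᵀ = A⁸·[a_1, a_0]ᵀ.
A⁸ = [[985, 408], [408, 169]], giving [a_9, a_8]ᵀ = [[2378], [985]].

2378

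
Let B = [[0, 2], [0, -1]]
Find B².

[[0, -2], [0, 1]]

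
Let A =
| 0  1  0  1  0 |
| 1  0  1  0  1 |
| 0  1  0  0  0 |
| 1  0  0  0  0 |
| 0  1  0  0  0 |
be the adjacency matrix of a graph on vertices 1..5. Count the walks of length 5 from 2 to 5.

The number of length-5 walks from vertex 2 to vertex 5 is entry (2,5) of A⁵, where A is the adjacency matrix.
A² = [[2, 0, 1, 0, 1], [0, 3, 0, 1, 0], [1, 0, 1, 0, 1], [0, 1, 0, 1, 0], [1, 0, 1, 0, 1]]
A³ = [[0, 4, 0, 2, 0], [4, 0, 3, 0, 3], [0, 3, 0, 1, 0], [2, 0, 1, 0, 1], [0, 3, 0, 1, 0]]
A⁴ = [[6, 0, 4, 0, 4], [0, 10, 0, 4, 0], [4, 0, 3, 0, 3], [0, 4, 0, 2, 0], [4, 0, 3, 0, 3]]
A⁵ = [[0, 14, 0, 6, 0], [14, 0, 10, 0, 10], [0, 10, 0, 4, 0], [6, 0, 4, 0, 4], [0, 10, 0, 4, 0]]

10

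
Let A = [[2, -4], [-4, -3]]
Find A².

[[20, 4], [4, 25]]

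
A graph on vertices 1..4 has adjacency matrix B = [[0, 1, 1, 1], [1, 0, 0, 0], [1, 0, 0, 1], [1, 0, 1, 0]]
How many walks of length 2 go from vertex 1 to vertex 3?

The number of length-2 walks from vertex 1 to vertex 3 is entry (1,3) of B², where B is the adjacency matrix.
B² = [[3, 0, 1, 1], [0, 1, 1, 1], [1, 1, 2, 1], [1, 1, 1, 2]]

1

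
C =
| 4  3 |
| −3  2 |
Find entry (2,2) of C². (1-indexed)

−5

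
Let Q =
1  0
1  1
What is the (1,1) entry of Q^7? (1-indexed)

1

Q = I + N where N = [[0, 0], [1, 0]] is strictly lower-triangular, so N^2 = 0.
(I + N)^7 = I + 7·N = [[1, 0], [7, 1]].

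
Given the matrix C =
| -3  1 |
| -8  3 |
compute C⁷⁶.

C² = I (check: tr C = 0 and det C = -1), so C⁷⁶ = I since 76 is even.

[[1, 0], [0, 1]]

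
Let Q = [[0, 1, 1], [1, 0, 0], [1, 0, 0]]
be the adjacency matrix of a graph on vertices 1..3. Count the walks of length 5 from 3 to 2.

The number of length-5 walks from vertex 3 to vertex 2 is entry (3,2) of Q⁵, where Q is the adjacency matrix.
Q² = [[2, 0, 0], [0, 1, 1], [0, 1, 1]]
Q³ = [[0, 2, 2], [2, 0, 0], [2, 0, 0]]
Q⁴ = [[4, 0, 0], [0, 2, 2], [0, 2, 2]]
Q⁵ = [[0, 4, 4], [4, 0, 0], [4, 0, 0]]

0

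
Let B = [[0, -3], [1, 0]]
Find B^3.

[[0, 9], [-3, 0]]

B^2 = [[-3, 0], [0, -3]]
B^3 = [[0, 9], [-3, 0]]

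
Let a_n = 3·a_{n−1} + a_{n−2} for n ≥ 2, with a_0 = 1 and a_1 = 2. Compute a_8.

With companion matrix Q = [[3, 1], [1, 0]], [a_n, a_{n−1}]ᵀ = Q·[a_{n−1}, a_{n−2}]ᵀ, so [a_8, a_7]ᵀ = Q^7·[a_1, a_0]ᵀ.
Q^7 = [[3927, 1189], [1189, 360]], giving [a_8, a_7]ᵀ = [[9043], [2738]].

9043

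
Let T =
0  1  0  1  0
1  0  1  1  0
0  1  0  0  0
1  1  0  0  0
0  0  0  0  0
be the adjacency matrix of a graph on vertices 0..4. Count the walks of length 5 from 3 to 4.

0

The number of length-5 walks from vertex 3 to vertex 4 is entry (3,4) of T^5, where T is the adjacency matrix.
T^2 = [[2, 1, 1, 1, 0], [1, 3, 0, 1, 0], [1, 0, 1, 1, 0], [1, 1, 1, 2, 0], [0, 0, 0, 0, 0]]
T^3 = [[2, 4, 1, 3, 0], [4, 2, 3, 4, 0], [1, 3, 0, 1, 0], [3, 4, 1, 2, 0], [0, 0, 0, 0, 0]]
T^4 = [[7, 6, 4, 6, 0], [6, 11, 2, 6, 0], [4, 2, 3, 4, 0], [6, 6, 4, 7, 0], [0, 0, 0, 0, 0]]
T^5 = [[12, 17, 6, 13, 0], [17, 14, 11, 17, 0], [6, 11, 2, 6, 0], [13, 17, 6, 12, 0], [0, 0, 0, 0, 0]]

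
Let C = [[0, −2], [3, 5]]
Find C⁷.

tr C = 5 and det C = 6, so the characteristic polynomial is λ² − (5)λ + (6) with roots 2 and 3.
Eigenvectors give P = [[−1, −2], [1, 3]] with P⁻¹ = [[−3, −2], [1, 1]], and C = P·diag(2, 3)·P⁻¹.
Then C⁷ = P·diag(128, 2187)·P⁻¹ = [[−128, −4374], [128, 6561]] · [[−3, −2], [1, 1]] = [[−3990, −4118], [6177, 6305]].

[[−3990, −4118], [6177, 6305]]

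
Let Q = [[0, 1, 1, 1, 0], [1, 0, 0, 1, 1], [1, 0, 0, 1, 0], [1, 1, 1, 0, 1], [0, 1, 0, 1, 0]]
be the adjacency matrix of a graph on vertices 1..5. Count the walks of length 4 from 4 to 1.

19

The number of length-4 walks from vertex 4 to vertex 1 is entry (4,1) of Q⁴, where Q is the adjacency matrix.
Q² = [[3, 1, 1, 2, 2], [1, 3, 2, 2, 1], [1, 2, 2, 1, 1], [2, 2, 1, 4, 1], [2, 1, 1, 1, 2]]
Q³ = [[4, 7, 5, 7, 3], [7, 4, 3, 7, 5], [5, 3, 2, 6, 3], [7, 7, 6, 6, 6], [3, 5, 3, 6, 2]]
Q⁴ = [[19, 14, 11, 19, 14], [14, 19, 14, 19, 11], [11, 14, 11, 13, 9], [19, 19, 13, 26, 13], [14, 11, 9, 13, 11]]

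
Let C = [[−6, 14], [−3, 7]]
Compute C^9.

C² = C (a projection; rank 1, trace 1), so C^9 = C.

[[−6, 14], [−3, 7]]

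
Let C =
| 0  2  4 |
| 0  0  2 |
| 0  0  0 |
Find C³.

[[0, 0, 0], [0, 0, 0], [0, 0, 0]]

C is strictly triangular, hence nilpotent: C³ = 0, so C³ = 0.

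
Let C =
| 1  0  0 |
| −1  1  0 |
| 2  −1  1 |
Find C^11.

[[1, 0, 0], [−11, 1, 0], [77, −11, 1]]

C = I + N where N = [[0, 0, 0], [−1, 0, 0], [2, −1, 0]] is strictly lower-triangular, so N^3 = 0.
(I + N)^11 = I + 11·N + 55·N^2 = [[1, 0, 0], [−11, 1, 0], [77, −11, 1]].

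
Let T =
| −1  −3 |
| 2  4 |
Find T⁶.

tr T = 3 and det T = 2, so the characteristic polynomial is λ² − (3)λ + (2) with roots 1 and 2.
Eigenvectors give P = [[3, −1], [−2, 1]] with P⁻¹ = [[1, 1], [2, 3]], and T = P·diag(1, 2)·P⁻¹.
Then T⁶ = P·diag(1, 64)·P⁻¹ = [[3, −64], [−2, 64]] · [[1, 1], [2, 3]] = [[−125, −189], [126, 190]].

[[−125, −189], [126, 190]]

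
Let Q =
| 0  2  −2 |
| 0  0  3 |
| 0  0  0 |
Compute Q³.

[[0, 0, 0], [0, 0, 0], [0, 0, 0]]

Q is strictly triangular, hence nilpotent: Q³ = 0, so Q³ = 0.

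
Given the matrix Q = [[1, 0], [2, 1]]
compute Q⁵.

Q = I + N where N = [[0, 0], [2, 0]] is strictly lower-triangular, so N² = 0.
(I + N)⁵ = I + 5·N = [[1, 0], [10, 1]].

[[1, 0], [10, 1]]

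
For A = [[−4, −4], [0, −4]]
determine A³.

[[−64, −192], [0, −64]]

A² = [[16, 32], [0, 16]]
A³ = [[−64, −192], [0, −64]]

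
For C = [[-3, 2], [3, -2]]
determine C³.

[[-75, 50], [75, -50]]

C² = [[15, -10], [-15, 10]]
C³ = [[-75, 50], [75, -50]]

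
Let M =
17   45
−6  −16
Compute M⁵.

tr M = 1 and det M = −2, so the characteristic polynomial is λ² − (1)λ + (−2) with roots −1 and 2.
Eigenvectors give P = [[−5, 3], [2, −1]] with P⁻¹ = [[1, 3], [2, 5]], and M = P·diag(−1, 2)·P⁻¹.
Then M⁵ = P·diag(−1, 32)·P⁻¹ = [[5, 96], [−2, −32]] · [[1, 3], [2, 5]] = [[197, 495], [−66, −166]].

[[197, 495], [−66, −166]]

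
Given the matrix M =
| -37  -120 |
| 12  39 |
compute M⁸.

tr M = 2 and det M = -3, so the characteristic polynomial is λ² − (2)λ + (-3) with roots -1 and 3.
Eigenvectors give P = [[-10, -3], [3, 1]] with P⁻¹ = [[-1, -3], [3, 10]], and M = P·diag(-1, 3)·P⁻¹.
Then M⁸ = P·diag(1, 6561)·P⁻¹ = [[-10, -19683], [3, 6561]] · [[-1, -3], [3, 10]] = [[-59039, -196800], [19680, 65601]].

[[-59039, -196800], [19680, 65601]]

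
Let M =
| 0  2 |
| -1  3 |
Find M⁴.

tr M = 3 and det M = 2, so the characteristic polynomial is λ² − (3)λ + (2) with roots 2 and 1.
Eigenvectors give P = [[1, 2], [1, 1]] with P⁻¹ = [[-1, 2], [1, -1]], and M = P·diag(2, 1)·P⁻¹.
Then M⁴ = P·diag(16, 1)·P⁻¹ = [[16, 2], [16, 1]] · [[-1, 2], [1, -1]] = [[-14, 30], [-15, 31]].

[[-14, 30], [-15, 31]]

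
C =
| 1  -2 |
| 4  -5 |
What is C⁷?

tr C = -4 and det C = 3, so the characteristic polynomial is λ² − (-4)λ + (3) with roots -1 and -3.
Eigenvectors give P = [[1, 1], [1, 2]] with P⁻¹ = [[2, -1], [-1, 1]], and C = P·diag(-1, -3)·P⁻¹.
Then C⁷ = P·diag(-1, -2187)·P⁻¹ = [[-1, -2187], [-1, -4374]] · [[2, -1], [-1, 1]] = [[2185, -2186], [4372, -4373]].

[[2185, -2186], [4372, -4373]]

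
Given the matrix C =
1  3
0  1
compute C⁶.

C = I + N where N = [[0, 3], [0, 0]] is strictly upper-triangular, so N² = 0.
(I + N)⁶ = I + 6·N = [[1, 18], [0, 1]].

[[1, 18], [0, 1]]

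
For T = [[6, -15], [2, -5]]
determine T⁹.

[[6, -15], [2, -5]]

T² = T (a projection; rank 1, trace 1), so T⁹ = T.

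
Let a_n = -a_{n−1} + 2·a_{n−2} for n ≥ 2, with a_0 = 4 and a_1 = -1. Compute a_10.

With companion matrix T = [[-1, 2], [1, 0]], [a_n, a_{n−1}]ᵀ = T·[a_{n−1}, a_{n−2}]ᵀ, so [a_10, a_9]ᵀ = T⁹·[a_1, a_0]ᵀ.
T⁹ = [[-341, 342], [171, -170]], giving [a_10, a_9]ᵀ = [[1709], [-851]].

1709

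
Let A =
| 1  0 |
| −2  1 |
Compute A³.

A = I + N where N = [[0, 0], [−2, 0]] is strictly lower-triangular, so N² = 0.
(I + N)³ = I + 3·N = [[1, 0], [−6, 1]].

[[1, 0], [−6, 1]]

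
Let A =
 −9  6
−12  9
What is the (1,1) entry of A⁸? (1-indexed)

tr A = 0 and det A = −9, so the characteristic polynomial is λ² − (0)λ + (−9) with roots 3 and −3.
Eigenvectors give P = [[−1, 1], [−2, 1]] with P⁻¹ = [[1, −1], [2, −1]], and A = P·diag(3, −3)·P⁻¹.
Then A⁸ = P·diag(6561, 6561)·P⁻¹ = [[−6561, 6561], [−13122, 6561]] · [[1, −1], [2, −1]] = [[6561, 0], [0, 6561]].

6561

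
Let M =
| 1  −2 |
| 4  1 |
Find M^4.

M^2 = [[−7, −4], [8, −7]]
M^3 = [[−23, 10], [−20, −23]]
M^4 = [[17, 56], [−112, 17]]

[[17, 56], [−112, 17]]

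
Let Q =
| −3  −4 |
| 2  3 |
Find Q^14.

Q² = I (check: tr Q = 0 and det Q = −1), so Q^14 = I since 14 is even.

[[1, 0], [0, 1]]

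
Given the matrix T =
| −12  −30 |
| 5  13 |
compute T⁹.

tr T = 1 and det T = −6, so the characteristic polynomial is λ² − (1)λ + (−6) with roots −2 and 3.
Eigenvectors give P = [[−3, −2], [1, 1]] with P⁻¹ = [[−1, −2], [1, 3]], and T = P·diag(−2, 3)·P⁻¹.
Then T⁹ = P·diag(−512, 19683)·P⁻¹ = [[1536, −39366], [−512, 19683]] · [[−1, −2], [1, 3]] = [[−40902, −121170], [20195, 60073]].

[[−40902, −121170], [20195, 60073]]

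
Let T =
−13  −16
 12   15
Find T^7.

tr T = 2 and det T = −3, so the characteristic polynomial is λ² − (2)λ + (−3) with roots 3 and −1.
Eigenvectors give P = [[−1, 4], [1, −3]] with P⁻¹ = [[3, 4], [1, 1]], and T = P·diag(3, −1)·P⁻¹.
Then T^7 = P·diag(2187, −1)·P⁻¹ = [[−2187, −4], [2187, 3]] · [[3, 4], [1, 1]] = [[−6565, −8752], [6564, 8751]].

[[−6565, −8752], [6564, 8751]]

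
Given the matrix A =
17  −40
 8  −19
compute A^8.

[[−26239, 65600], [−13120, 32801]]

tr A = −2 and det A = −3, so the characteristic polynomial is λ² − (−2)λ + (−3) with roots −3 and 1.
Eigenvectors give P = [[2, 5], [1, 2]] with P⁻¹ = [[−2, 5], [1, −2]], and A = P·diag(−3, 1)·P⁻¹.
Then A^8 = P·diag(6561, 1)·P⁻¹ = [[13122, 5], [6561, 2]] · [[−2, 5], [1, −2]] = [[−26239, 65600], [−13120, 32801]].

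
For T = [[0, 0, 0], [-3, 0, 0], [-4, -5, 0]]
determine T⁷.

[[0, 0, 0], [0, 0, 0], [0, 0, 0]]

T is strictly triangular, hence nilpotent: T³ = 0, so T⁷ = 0.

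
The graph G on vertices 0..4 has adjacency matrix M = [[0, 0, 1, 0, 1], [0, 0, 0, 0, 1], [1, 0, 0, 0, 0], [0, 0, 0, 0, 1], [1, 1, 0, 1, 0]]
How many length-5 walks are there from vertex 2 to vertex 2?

0

The number of length-5 walks from vertex 2 to vertex 2 is entry (2,2) of M^5, where M is the adjacency matrix.
M^2 = [[2, 1, 0, 1, 0], [1, 1, 0, 1, 0], [0, 0, 1, 0, 1], [1, 1, 0, 1, 0], [0, 0, 1, 0, 3]]
M^3 = [[0, 0, 2, 0, 4], [0, 0, 1, 0, 3], [2, 1, 0, 1, 0], [0, 0, 1, 0, 3], [4, 3, 0, 3, 0]]
M^4 = [[6, 4, 0, 4, 0], [4, 3, 0, 3, 0], [0, 0, 2, 0, 4], [4, 3, 0, 3, 0], [0, 0, 4, 0, 10]]
M^5 = [[0, 0, 6, 0, 14], [0, 0, 4, 0, 10], [6, 4, 0, 4, 0], [0, 0, 4, 0, 10], [14, 10, 0, 10, 0]]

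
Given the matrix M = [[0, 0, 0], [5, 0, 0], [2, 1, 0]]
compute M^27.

M is strictly triangular, hence nilpotent: M^3 = 0, so M^27 = 0.

[[0, 0, 0], [0, 0, 0], [0, 0, 0]]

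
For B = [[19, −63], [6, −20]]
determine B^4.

tr B = −1 and det B = −2, so the characteristic polynomial is λ² − (−1)λ + (−2) with roots −2 and 1.
Eigenvectors give P = [[3, 7], [1, 2]] with P⁻¹ = [[−2, 7], [1, −3]], and B = P·diag(−2, 1)·P⁻¹.
Then B^4 = P·diag(16, 1)·P⁻¹ = [[48, 7], [16, 2]] · [[−2, 7], [1, −3]] = [[−89, 315], [−30, 106]].

[[−89, 315], [−30, 106]]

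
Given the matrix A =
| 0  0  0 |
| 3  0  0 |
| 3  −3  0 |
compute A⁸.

[[0, 0, 0], [0, 0, 0], [0, 0, 0]]

A is strictly triangular, hence nilpotent: A³ = 0, so A⁸ = 0.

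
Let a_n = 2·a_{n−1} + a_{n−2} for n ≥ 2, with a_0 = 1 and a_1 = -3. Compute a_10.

-6149

With companion matrix Q = [[2, 1], [1, 0]], [a_n, a_{n−1}]ᵀ = Q·[a_{n−1}, a_{n−2}]ᵀ, so [a_10, a_9]ᵀ = Q⁹·[a_1, a_0]ᵀ.
Q⁹ = [[2378, 985], [985, 408]], giving [a_10, a_9]ᵀ = [[-6149], [-2547]].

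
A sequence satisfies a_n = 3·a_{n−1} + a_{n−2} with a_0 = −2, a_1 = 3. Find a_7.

2847

With companion matrix M = [[3, 1], [1, 0]], [a_n, a_{n−1}]ᵀ = M·[a_{n−1}, a_{n−2}]ᵀ, so [a_7, a_6]ᵀ = M⁶·[a_1, a_0]ᵀ.
M⁶ = [[1189, 360], [360, 109]], giving [a_7, a_6]ᵀ = [[2847], [862]].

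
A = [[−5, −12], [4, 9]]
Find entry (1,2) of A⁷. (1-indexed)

tr A = 4 and det A = 3, so the characteristic polynomial is λ² − (4)λ + (3) with roots 1 and 3.
Eigenvectors give P = [[2, 3], [−1, −2]] with P⁻¹ = [[2, 3], [−1, −2]], and A = P·diag(1, 3)·P⁻¹.
Then A⁷ = P·diag(1, 2187)·P⁻¹ = [[2, 6561], [−1, −4374]] · [[2, 3], [−1, −2]] = [[−6557, −13116], [4372, 8745]].

−13116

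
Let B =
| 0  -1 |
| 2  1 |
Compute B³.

B² = [[-2, -1], [2, -1]]
B³ = [[-2, 1], [-2, -3]]

[[-2, 1], [-2, -3]]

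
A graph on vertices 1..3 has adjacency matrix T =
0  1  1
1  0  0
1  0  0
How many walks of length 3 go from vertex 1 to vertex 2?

The number of length-3 walks from vertex 1 to vertex 2 is entry (1,2) of T^3, where T is the adjacency matrix.
T^2 = [[2, 0, 0], [0, 1, 1], [0, 1, 1]]
T^3 = [[0, 2, 2], [2, 0, 0], [2, 0, 0]]

2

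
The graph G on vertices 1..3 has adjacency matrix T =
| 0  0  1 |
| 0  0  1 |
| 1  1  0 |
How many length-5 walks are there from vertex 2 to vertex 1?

The number of length-5 walks from vertex 2 to vertex 1 is entry (2,1) of T^5, where T is the adjacency matrix.
T^2 = [[1, 1, 0], [1, 1, 0], [0, 0, 2]]
T^3 = [[0, 0, 2], [0, 0, 2], [2, 2, 0]]
T^4 = [[2, 2, 0], [2, 2, 0], [0, 0, 4]]
T^5 = [[0, 0, 4], [0, 0, 4], [4, 4, 0]]

0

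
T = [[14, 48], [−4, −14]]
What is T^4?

[[16, 0], [0, 16]]

tr T = 0 and det T = −4, so the characteristic polynomial is λ² − (0)λ + (−4) with roots 2 and −2.
Eigenvectors give P = [[4, −3], [−1, 1]] with P⁻¹ = [[1, 3], [1, 4]], and T = P·diag(2, −2)·P⁻¹.
Then T^4 = P·diag(16, 16)·P⁻¹ = [[64, −48], [−16, 16]] · [[1, 3], [1, 4]] = [[16, 0], [0, 16]].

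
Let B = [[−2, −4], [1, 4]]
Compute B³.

[[−8, −32], [8, 40]]

B² = [[0, −8], [2, 12]]
B³ = [[−8, −32], [8, 40]]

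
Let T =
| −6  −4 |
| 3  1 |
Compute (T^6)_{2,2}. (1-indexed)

tr T = −5 and det T = 6, so the characteristic polynomial is λ² − (−5)λ + (6) with roots −3 and −2.
Eigenvectors give P = [[4, −1], [−3, 1]] with P⁻¹ = [[1, 1], [3, 4]], and T = P·diag(−3, −2)·P⁻¹.
Then T^6 = P·diag(729, 64)·P⁻¹ = [[2916, −64], [−2187, 64]] · [[1, 1], [3, 4]] = [[2724, 2660], [−1995, −1931]].

−1931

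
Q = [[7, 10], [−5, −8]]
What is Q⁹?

tr Q = −1 and det Q = −6, so the characteristic polynomial is λ² − (−1)λ + (−6) with roots 2 and −3.
Eigenvectors give P = [[−2, −1], [1, 1]] with P⁻¹ = [[−1, −1], [1, 2]], and Q = P·diag(2, −3)·P⁻¹.
Then Q⁹ = P·diag(512, −19683)·P⁻¹ = [[−1024, 19683], [512, −19683]] · [[−1, −1], [1, 2]] = [[20707, 40390], [−20195, −39878]].

[[20707, 40390], [−20195, −39878]]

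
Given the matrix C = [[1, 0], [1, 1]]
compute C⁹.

C = I + N where N = [[0, 0], [1, 0]] is strictly lower-triangular, so N² = 0.
(I + N)⁹ = I + 9·N = [[1, 0], [9, 1]].

[[1, 0], [9, 1]]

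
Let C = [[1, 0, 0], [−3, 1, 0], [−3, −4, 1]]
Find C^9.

C = I + N where N = [[0, 0, 0], [−3, 0, 0], [−3, −4, 0]] is strictly lower-triangular, so N^3 = 0.
(I + N)^9 = I + 9·N + 36·N^2 = [[1, 0, 0], [−27, 1, 0], [405, −36, 1]].

[[1, 0, 0], [−27, 1, 0], [405, −36, 1]]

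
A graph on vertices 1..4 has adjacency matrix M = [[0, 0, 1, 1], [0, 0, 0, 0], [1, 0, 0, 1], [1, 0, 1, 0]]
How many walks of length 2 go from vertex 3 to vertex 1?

1

The number of length-2 walks from vertex 3 to vertex 1 is entry (3,1) of M^2, where M is the adjacency matrix.
M^2 = [[2, 0, 1, 1], [0, 0, 0, 0], [1, 0, 2, 1], [1, 0, 1, 2]]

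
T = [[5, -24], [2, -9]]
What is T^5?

[[725, -2904], [242, -969]]

tr T = -4 and det T = 3, so the characteristic polynomial is λ² − (-4)λ + (3) with roots -1 and -3.
Eigenvectors give P = [[4, 3], [1, 1]] with P⁻¹ = [[1, -3], [-1, 4]], and T = P·diag(-1, -3)·P⁻¹.
Then T^5 = P·diag(-1, -243)·P⁻¹ = [[-4, -729], [-1, -243]] · [[1, -3], [-1, 4]] = [[725, -2904], [242, -969]].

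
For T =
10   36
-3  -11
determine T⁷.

[[388, 1548], [-129, -515]]

tr T = -1 and det T = -2, so the characteristic polynomial is λ² − (-1)λ + (-2) with roots 1 and -2.
Eigenvectors give P = [[4, -3], [-1, 1]] with P⁻¹ = [[1, 3], [1, 4]], and T = P·diag(1, -2)·P⁻¹.
Then T⁷ = P·diag(1, -128)·P⁻¹ = [[4, 384], [-1, -128]] · [[1, 3], [1, 4]] = [[388, 1548], [-129, -515]].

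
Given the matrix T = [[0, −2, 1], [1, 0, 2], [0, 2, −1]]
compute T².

[[−2, 2, −5], [0, 2, −1], [2, −2, 5]]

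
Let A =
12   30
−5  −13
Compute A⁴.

tr A = −1 and det A = −6, so the characteristic polynomial is λ² − (−1)λ + (−6) with roots −3 and 2.
Eigenvectors give P = [[−2, −3], [1, 1]] with P⁻¹ = [[1, 3], [−1, −2]], and A = P·diag(−3, 2)·P⁻¹.
Then A⁴ = P·diag(81, 16)·P⁻¹ = [[−162, −48], [81, 16]] · [[1, 3], [−1, −2]] = [[−114, −390], [65, 211]].

[[−114, −390], [65, 211]]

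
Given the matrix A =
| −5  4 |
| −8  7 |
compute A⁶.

tr A = 2 and det A = −3, so the characteristic polynomial is λ² − (2)λ + (−3) with roots −1 and 3.
Eigenvectors give P = [[1, −1], [1, −2]] with P⁻¹ = [[2, −1], [1, −1]], and A = P·diag(−1, 3)·P⁻¹.
Then A⁶ = P·diag(1, 729)·P⁻¹ = [[1, −729], [1, −1458]] · [[2, −1], [1, −1]] = [[−727, 728], [−1456, 1457]].

[[−727, 728], [−1456, 1457]]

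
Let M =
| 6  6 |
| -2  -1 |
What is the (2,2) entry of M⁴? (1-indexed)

tr M = 5 and det M = 6, so the characteristic polynomial is λ² − (5)λ + (6) with roots 3 and 2.
Eigenvectors give P = [[2, 3], [-1, -2]] with P⁻¹ = [[2, 3], [-1, -2]], and M = P·diag(3, 2)·P⁻¹.
Then M⁴ = P·diag(81, 16)·P⁻¹ = [[162, 48], [-81, -32]] · [[2, 3], [-1, -2]] = [[276, 390], [-130, -179]].

-179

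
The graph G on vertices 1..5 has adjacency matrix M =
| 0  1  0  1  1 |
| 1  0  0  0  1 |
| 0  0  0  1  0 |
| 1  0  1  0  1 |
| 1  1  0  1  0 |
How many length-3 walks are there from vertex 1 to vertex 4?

The number of length-3 walks from vertex 1 to vertex 4 is entry (1,4) of M³, where M is the adjacency matrix.
M² = [[3, 1, 1, 1, 2], [1, 2, 0, 2, 1], [1, 0, 1, 0, 1], [1, 2, 0, 3, 1], [2, 1, 1, 1, 3]]
M³ = [[4, 5, 1, 6, 5], [5, 2, 2, 2, 5], [1, 2, 0, 3, 1], [6, 2, 3, 2, 6], [5, 5, 1, 6, 4]]

6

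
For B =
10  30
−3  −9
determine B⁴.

[[10, 30], [−3, −9]]

B² = B (a projection; rank 1, trace 1), so B⁴ = B.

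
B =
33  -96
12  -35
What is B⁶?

[[-5823, 17472], [-2184, 6553]]

tr B = -2 and det B = -3, so the characteristic polynomial is λ² − (-2)λ + (-3) with roots -3 and 1.
Eigenvectors give P = [[-8, 3], [-3, 1]] with P⁻¹ = [[1, -3], [3, -8]], and B = P·diag(-3, 1)·P⁻¹.
Then B⁶ = P·diag(729, 1)·P⁻¹ = [[-5832, 3], [-2187, 1]] · [[1, -3], [3, -8]] = [[-5823, 17472], [-2184, 6553]].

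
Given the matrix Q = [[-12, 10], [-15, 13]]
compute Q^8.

tr Q = 1 and det Q = -6, so the characteristic polynomial is λ² − (1)λ + (-6) with roots -2 and 3.
Eigenvectors give P = [[1, -2], [1, -3]] with P⁻¹ = [[3, -2], [1, -1]], and Q = P·diag(-2, 3)·P⁻¹.
Then Q^8 = P·diag(256, 6561)·P⁻¹ = [[256, -13122], [256, -19683]] · [[3, -2], [1, -1]] = [[-12354, 12610], [-18915, 19171]].

[[-12354, 12610], [-18915, 19171]]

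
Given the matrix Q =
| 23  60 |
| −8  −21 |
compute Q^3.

[[167, 420], [−56, −141]]

tr Q = 2 and det Q = −3, so the characteristic polynomial is λ² − (2)λ + (−3) with roots −1 and 3.
Eigenvectors give P = [[−5, −3], [2, 1]] with P⁻¹ = [[1, 3], [−2, −5]], and Q = P·diag(−1, 3)·P⁻¹.
Then Q^3 = P·diag(−1, 27)·P⁻¹ = [[5, −81], [−2, 27]] · [[1, 3], [−2, −5]] = [[167, 420], [−56, −141]].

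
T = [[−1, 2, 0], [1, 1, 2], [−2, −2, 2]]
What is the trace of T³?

−52

T² = [[3, 0, 4], [−4, −1, 6], [−4, −10, 0]]
T³ = [[−11, −2, 8], [−9, −21, 10], [−6, −18, −20]]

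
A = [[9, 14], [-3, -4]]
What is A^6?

[[4719, 9310], [-1995, -3926]]

tr A = 5 and det A = 6, so the characteristic polynomial is λ² − (5)λ + (6) with roots 3 and 2.
Eigenvectors give P = [[7, -2], [-3, 1]] with P⁻¹ = [[1, 2], [3, 7]], and A = P·diag(3, 2)·P⁻¹.
Then A^6 = P·diag(729, 64)·P⁻¹ = [[5103, -128], [-2187, 64]] · [[1, 2], [3, 7]] = [[4719, 9310], [-1995, -3926]].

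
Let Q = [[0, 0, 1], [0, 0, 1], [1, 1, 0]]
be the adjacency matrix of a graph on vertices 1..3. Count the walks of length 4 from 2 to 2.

2

The number of length-4 walks from vertex 2 to vertex 2 is entry (2,2) of Q⁴, where Q is the adjacency matrix.
Q² = [[1, 1, 0], [1, 1, 0], [0, 0, 2]]
Q³ = [[0, 0, 2], [0, 0, 2], [2, 2, 0]]
Q⁴ = [[2, 2, 0], [2, 2, 0], [0, 0, 4]]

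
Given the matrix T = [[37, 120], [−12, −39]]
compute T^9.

[[177157, 590520], [−59052, −196839]]

tr T = −2 and det T = −3, so the characteristic polynomial is λ² − (−2)λ + (−3) with roots 1 and −3.
Eigenvectors give P = [[10, 3], [−3, −1]] with P⁻¹ = [[1, 3], [−3, −10]], and T = P·diag(1, −3)·P⁻¹.
Then T^9 = P·diag(1, −19683)·P⁻¹ = [[10, −59049], [−3, 19683]] · [[1, 3], [−3, −10]] = [[177157, 590520], [−59052, −196839]].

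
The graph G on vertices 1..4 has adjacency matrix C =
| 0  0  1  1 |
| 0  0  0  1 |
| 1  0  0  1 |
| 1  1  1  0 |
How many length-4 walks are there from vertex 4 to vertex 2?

2

The number of length-4 walks from vertex 4 to vertex 2 is entry (4,2) of C^4, where C is the adjacency matrix.
C^2 = [[2, 1, 1, 1], [1, 1, 1, 0], [1, 1, 2, 1], [1, 0, 1, 3]]
C^3 = [[2, 1, 3, 4], [1, 0, 1, 3], [3, 1, 2, 4], [4, 3, 4, 2]]
C^4 = [[7, 4, 6, 6], [4, 3, 4, 2], [6, 4, 7, 6], [6, 2, 6, 11]]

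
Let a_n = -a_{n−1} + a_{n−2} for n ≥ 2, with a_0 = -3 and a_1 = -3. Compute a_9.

With companion matrix T = [[-1, 1], [1, 0]], [a_n, a_{n−1}]ᵀ = T·[a_{n−1}, a_{n−2}]ᵀ, so [a_9, a_8]ᵀ = T⁸·[a_1, a_0]ᵀ.
T⁸ = [[34, -21], [-21, 13]], giving [a_9, a_8]ᵀ = [[-39], [24]].

-39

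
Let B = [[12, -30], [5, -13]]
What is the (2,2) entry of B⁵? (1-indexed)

tr B = -1 and det B = -6, so the characteristic polynomial is λ² − (-1)λ + (-6) with roots -3 and 2.
Eigenvectors give P = [[2, 3], [1, 1]] with P⁻¹ = [[-1, 3], [1, -2]], and B = P·diag(-3, 2)·P⁻¹.
Then B⁵ = P·diag(-243, 32)·P⁻¹ = [[-486, 96], [-243, 32]] · [[-1, 3], [1, -2]] = [[582, -1650], [275, -793]].

-793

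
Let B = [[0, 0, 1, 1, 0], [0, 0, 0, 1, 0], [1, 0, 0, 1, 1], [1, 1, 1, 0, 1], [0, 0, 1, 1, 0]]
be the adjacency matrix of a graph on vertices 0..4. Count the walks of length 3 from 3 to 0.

6

The number of length-3 walks from vertex 3 to vertex 0 is entry (3,0) of B^3, where B is the adjacency matrix.
B^2 = [[2, 1, 1, 1, 2], [1, 1, 1, 0, 1], [1, 1, 3, 2, 1], [1, 0, 2, 4, 1], [2, 1, 1, 1, 2]]
B^3 = [[2, 1, 5, 6, 2], [1, 0, 2, 4, 1], [5, 2, 4, 6, 5], [6, 4, 6, 4, 6], [2, 1, 5, 6, 2]]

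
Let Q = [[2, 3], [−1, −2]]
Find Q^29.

Q² = I (check: tr Q = 0 and det Q = −1), so Q^29 = Q since 29 is odd.

[[2, 3], [−1, −2]]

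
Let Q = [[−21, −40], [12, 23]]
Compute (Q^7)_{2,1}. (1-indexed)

6564

tr Q = 2 and det Q = −3, so the characteristic polynomial is λ² − (2)λ + (−3) with roots −1 and 3.
Eigenvectors give P = [[−2, −5], [1, 3]] with P⁻¹ = [[−3, −5], [1, 2]], and Q = P·diag(−1, 3)·P⁻¹.
Then Q^7 = P·diag(−1, 2187)·P⁻¹ = [[2, −10935], [−1, 6561]] · [[−3, −5], [1, 2]] = [[−10941, −21880], [6564, 13127]].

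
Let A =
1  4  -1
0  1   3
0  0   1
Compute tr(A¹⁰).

3

A = I + N where N = [[0, 4, -1], [0, 0, 3], [0, 0, 0]] is strictly upper-triangular, so N³ = 0.
(I + N)¹⁰ = I + 10·N + 45·N² = [[1, 40, 530], [0, 1, 30], [0, 0, 1]].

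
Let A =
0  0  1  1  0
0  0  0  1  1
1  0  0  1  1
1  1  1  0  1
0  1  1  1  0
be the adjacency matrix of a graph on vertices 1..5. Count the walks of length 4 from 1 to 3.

The number of length-4 walks from vertex 1 to vertex 3 is entry (1,3) of A⁴, where A is the adjacency matrix.
A² = [[2, 1, 1, 1, 2], [1, 2, 2, 1, 1], [1, 2, 3, 2, 1], [1, 1, 2, 4, 2], [2, 1, 1, 2, 3]]
A³ = [[2, 3, 5, 6, 3], [3, 2, 3, 6, 5], [5, 3, 4, 7, 7], [6, 6, 7, 6, 7], [3, 5, 7, 7, 4]]
A⁴ = [[11, 9, 11, 13, 14], [9, 11, 14, 13, 11], [11, 14, 19, 19, 14], [13, 13, 19, 26, 19], [14, 11, 14, 19, 19]]

11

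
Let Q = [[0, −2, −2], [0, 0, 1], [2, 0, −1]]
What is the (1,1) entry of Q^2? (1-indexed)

−4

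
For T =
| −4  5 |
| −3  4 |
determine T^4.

T² = I (check: tr T = 0 and det T = −1), so T^4 = I since 4 is even.

[[1, 0], [0, 1]]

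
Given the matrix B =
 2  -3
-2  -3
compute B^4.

B^2 = [[10, 3], [2, 15]]
B^3 = [[14, -39], [-26, -51]]
B^4 = [[106, 75], [50, 231]]

[[106, 75], [50, 231]]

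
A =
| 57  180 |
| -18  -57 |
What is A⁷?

tr A = 0 and det A = -9, so the characteristic polynomial is λ² − (0)λ + (-9) with roots -3 and 3.
Eigenvectors give P = [[-3, 10], [1, -3]] with P⁻¹ = [[3, 10], [1, 3]], and A = P·diag(-3, 3)·P⁻¹.
Then A⁷ = P·diag(-2187, 2187)·P⁻¹ = [[6561, 21870], [-2187, -6561]] · [[3, 10], [1, 3]] = [[41553, 131220], [-13122, -41553]].

[[41553, 131220], [-13122, -41553]]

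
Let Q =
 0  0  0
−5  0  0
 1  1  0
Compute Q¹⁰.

Q is strictly triangular, hence nilpotent: Q³ = 0, so Q¹⁰ = 0.

[[0, 0, 0], [0, 0, 0], [0, 0, 0]]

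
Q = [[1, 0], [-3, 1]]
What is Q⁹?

Q = I + N where N = [[0, 0], [-3, 0]] is strictly lower-triangular, so N² = 0.
(I + N)⁹ = I + 9·N = [[1, 0], [-27, 1]].

[[1, 0], [-27, 1]]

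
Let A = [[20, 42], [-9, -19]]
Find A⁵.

[[230, 462], [-99, -199]]

tr A = 1 and det A = -2, so the characteristic polynomial is λ² − (1)λ + (-2) with roots -1 and 2.
Eigenvectors give P = [[-2, 7], [1, -3]] with P⁻¹ = [[3, 7], [1, 2]], and A = P·diag(-1, 2)·P⁻¹.
Then A⁵ = P·diag(-1, 32)·P⁻¹ = [[2, 224], [-1, -96]] · [[3, 7], [1, 2]] = [[230, 462], [-99, -199]].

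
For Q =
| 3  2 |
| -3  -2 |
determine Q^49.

Q² = Q (a projection; rank 1, trace 1), so Q^49 = Q.

[[3, 2], [-3, -2]]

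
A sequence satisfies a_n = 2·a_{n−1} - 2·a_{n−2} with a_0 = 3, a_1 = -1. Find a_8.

With companion matrix T = [[2, -2], [1, 0]], [a_n, a_{n−1}]ᵀ = T·[a_{n−1}, a_{n−2}]ᵀ, so [a_8, a_7]ᵀ = T⁷·[a_1, a_0]ᵀ.
T⁷ = [[0, 16], [-8, 16]], giving [a_8, a_7]ᵀ = [[48], [56]].

48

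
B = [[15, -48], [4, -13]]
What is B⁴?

tr B = 2 and det B = -3, so the characteristic polynomial is λ² − (2)λ + (-3) with roots -1 and 3.
Eigenvectors give P = [[3, -4], [1, -1]] with P⁻¹ = [[-1, 4], [-1, 3]], and B = P·diag(-1, 3)·P⁻¹.
Then B⁴ = P·diag(1, 81)·P⁻¹ = [[3, -324], [1, -81]] · [[-1, 4], [-1, 3]] = [[321, -960], [80, -239]].

[[321, -960], [80, -239]]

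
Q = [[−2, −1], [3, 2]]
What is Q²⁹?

[[−2, −1], [3, 2]]

Q² = I (check: tr Q = 0 and det Q = −1), so Q²⁹ = Q since 29 is odd.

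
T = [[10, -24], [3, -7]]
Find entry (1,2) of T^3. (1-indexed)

-168

tr T = 3 and det T = 2, so the characteristic polynomial is λ² − (3)λ + (2) with roots 2 and 1.
Eigenvectors give P = [[3, -8], [1, -3]] with P⁻¹ = [[3, -8], [1, -3]], and T = P·diag(2, 1)·P⁻¹.
Then T^3 = P·diag(8, 1)·P⁻¹ = [[24, -8], [8, -3]] · [[3, -8], [1, -3]] = [[64, -168], [21, -55]].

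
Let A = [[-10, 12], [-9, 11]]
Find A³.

[[-28, 36], [-27, 35]]

tr A = 1 and det A = -2, so the characteristic polynomial is λ² − (1)λ + (-2) with roots 2 and -1.
Eigenvectors give P = [[1, 4], [1, 3]] with P⁻¹ = [[-3, 4], [1, -1]], and A = P·diag(2, -1)·P⁻¹.
Then A³ = P·diag(8, -1)·P⁻¹ = [[8, -4], [8, -3]] · [[-3, 4], [1, -1]] = [[-28, 36], [-27, 35]].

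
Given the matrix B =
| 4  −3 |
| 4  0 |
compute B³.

[[−32, −12], [16, −48]]

B² = [[4, −12], [16, −12]]
B³ = [[−32, −12], [16, −48]]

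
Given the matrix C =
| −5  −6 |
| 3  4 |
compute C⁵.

tr C = −1 and det C = −2, so the characteristic polynomial is λ² − (−1)λ + (−2) with roots −2 and 1.
Eigenvectors give P = [[2, −1], [−1, 1]] with P⁻¹ = [[1, 1], [1, 2]], and C = P·diag(−2, 1)·P⁻¹.
Then C⁵ = P·diag(−32, 1)·P⁻¹ = [[−64, −1], [32, 1]] · [[1, 1], [1, 2]] = [[−65, −66], [33, 34]].

[[−65, −66], [33, 34]]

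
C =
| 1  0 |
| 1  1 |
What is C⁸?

[[1, 0], [8, 1]]

C = I + N where N = [[0, 0], [1, 0]] is strictly lower-triangular, so N² = 0.
(I + N)⁸ = I + 8·N = [[1, 0], [8, 1]].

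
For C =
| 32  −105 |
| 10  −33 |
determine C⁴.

tr C = −1 and det C = −6, so the characteristic polynomial is λ² − (−1)λ + (−6) with roots −3 and 2.
Eigenvectors give P = [[3, 7], [1, 2]] with P⁻¹ = [[−2, 7], [1, −3]], and C = P·diag(−3, 2)·P⁻¹.
Then C⁴ = P·diag(81, 16)·P⁻¹ = [[243, 112], [81, 32]] · [[−2, 7], [1, −3]] = [[−374, 1365], [−130, 471]].

[[−374, 1365], [−130, 471]]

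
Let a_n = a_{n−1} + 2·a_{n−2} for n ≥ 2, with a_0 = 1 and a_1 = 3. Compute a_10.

1365

With companion matrix Q = [[1, 2], [1, 0]], [a_n, a_{n−1}]ᵀ = Q·[a_{n−1}, a_{n−2}]ᵀ, so [a_10, a_9]ᵀ = Q⁹·[a_1, a_0]ᵀ.
Q⁹ = [[341, 342], [171, 170]], giving [a_10, a_9]ᵀ = [[1365], [683]].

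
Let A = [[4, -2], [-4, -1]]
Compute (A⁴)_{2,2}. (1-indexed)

153

A² = [[24, -6], [-12, 9]]
A³ = [[120, -42], [-84, 15]]
A⁴ = [[648, -198], [-396, 153]]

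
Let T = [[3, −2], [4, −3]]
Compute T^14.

[[1, 0], [0, 1]]

T² = I (check: tr T = 0 and det T = −1), so T^14 = I since 14 is even.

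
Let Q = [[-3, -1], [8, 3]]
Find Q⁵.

[[-3, -1], [8, 3]]

Q² = I (check: tr Q = 0 and det Q = -1), so Q⁵ = Q since 5 is odd.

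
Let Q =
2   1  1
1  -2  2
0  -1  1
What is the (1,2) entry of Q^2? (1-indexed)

-1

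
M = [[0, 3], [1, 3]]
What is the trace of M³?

M² = [[3, 9], [3, 12]]
M³ = [[9, 36], [12, 45]]

54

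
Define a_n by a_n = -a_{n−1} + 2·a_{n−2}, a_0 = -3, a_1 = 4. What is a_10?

-2390

With companion matrix A = [[-1, 2], [1, 0]], [a_n, a_{n−1}]ᵀ = A·[a_{n−1}, a_{n−2}]ᵀ, so [a_10, a_9]ᵀ = A^9·[a_1, a_0]ᵀ.
A^9 = [[-341, 342], [171, -170]], giving [a_10, a_9]ᵀ = [[-2390], [1194]].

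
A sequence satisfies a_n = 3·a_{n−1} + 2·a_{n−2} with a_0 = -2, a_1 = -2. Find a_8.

With companion matrix T = [[3, 2], [1, 0]], [a_n, a_{n−1}]ᵀ = T·[a_{n−1}, a_{n−2}]ᵀ, so [a_8, a_7]ᵀ = T⁷·[a_1, a_0]ᵀ.
T⁷ = [[6279, 3526], [1763, 990]], giving [a_8, a_7]ᵀ = [[-19610], [-5506]].

-19610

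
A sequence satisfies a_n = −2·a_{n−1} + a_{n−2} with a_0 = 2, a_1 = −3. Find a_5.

With companion matrix C = [[−2, 1], [1, 0]], [a_n, a_{n−1}]ᵀ = C·[a_{n−1}, a_{n−2}]ᵀ, so [a_5, a_4]ᵀ = C⁴·[a_1, a_0]ᵀ.
C⁴ = [[29, −12], [−12, 5]], giving [a_5, a_4]ᵀ = [[−111], [46]].

−111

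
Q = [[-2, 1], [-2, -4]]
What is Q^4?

Q^2 = [[2, -6], [12, 14]]
Q^3 = [[8, 26], [-52, -44]]
Q^4 = [[-68, -96], [192, 124]]

[[-68, -96], [192, 124]]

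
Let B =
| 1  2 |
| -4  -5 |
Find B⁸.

tr B = -4 and det B = 3, so the characteristic polynomial is λ² − (-4)λ + (3) with roots -1 and -3.
Eigenvectors give P = [[-1, -1], [1, 2]] with P⁻¹ = [[-2, -1], [1, 1]], and B = P·diag(-1, -3)·P⁻¹.
Then B⁸ = P·diag(1, 6561)·P⁻¹ = [[-1, -6561], [1, 13122]] · [[-2, -1], [1, 1]] = [[-6559, -6560], [13120, 13121]].

[[-6559, -6560], [13120, 13121]]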